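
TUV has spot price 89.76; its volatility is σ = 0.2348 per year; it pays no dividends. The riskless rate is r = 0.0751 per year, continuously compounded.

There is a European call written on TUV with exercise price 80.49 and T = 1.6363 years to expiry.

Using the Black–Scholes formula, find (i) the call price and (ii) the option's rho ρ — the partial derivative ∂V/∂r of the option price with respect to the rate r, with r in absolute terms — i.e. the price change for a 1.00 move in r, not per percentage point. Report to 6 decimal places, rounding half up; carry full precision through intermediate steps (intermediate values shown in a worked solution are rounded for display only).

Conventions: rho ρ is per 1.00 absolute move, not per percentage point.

price = 21.588389
ρ = 85.376224

σ√T = 0.2348·√1.6363 = 0.300351
d₁ = (ln(S/K) + (r+σ²/2)T) / (σ√T) = (ln(89.76/80.49) + (0.0751+0.2348²/2)·1.6363) / 0.300351 = (0.109006 + 0.167992) / 0.300351 = 0.922247
d₂ = d₁ − σ√T = 0.922247 − 0.300351 = 0.621896
e^{−rT} = 0.884364
N(d₁) = 0.821800,  N(d₂) = 0.732995
Call price V = S·N(d₁) − K·e^{−rT}·N(d₂) = 73.764777 − 52.176388 = 21.588389
ρ = K·T·e^{−rT}·N(d₂) = 85.376224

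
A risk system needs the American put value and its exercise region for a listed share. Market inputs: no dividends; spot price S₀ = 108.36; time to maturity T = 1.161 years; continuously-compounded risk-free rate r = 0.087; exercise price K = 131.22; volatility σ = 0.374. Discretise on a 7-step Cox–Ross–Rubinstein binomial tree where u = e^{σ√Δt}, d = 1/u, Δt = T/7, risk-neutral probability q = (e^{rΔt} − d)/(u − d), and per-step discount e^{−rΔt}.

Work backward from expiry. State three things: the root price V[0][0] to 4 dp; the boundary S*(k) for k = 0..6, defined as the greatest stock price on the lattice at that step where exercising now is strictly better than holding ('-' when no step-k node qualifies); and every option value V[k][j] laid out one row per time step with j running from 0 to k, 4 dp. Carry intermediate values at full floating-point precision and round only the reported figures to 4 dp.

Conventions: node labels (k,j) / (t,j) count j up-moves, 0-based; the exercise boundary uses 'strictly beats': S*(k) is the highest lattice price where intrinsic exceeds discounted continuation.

price = 27.0706
boundary = - 93.0508 79.9045 93.0508 79.9045 93.0508 108.3600
tree:
27.0706
38.1692 17.1590
51.3155 26.0756 9.0652
62.6045 38.1692 15.1777 3.4397
72.2986 51.3155 24.6170 6.5243 0.5686
80.6231 62.6045 38.1692 12.2735 1.1761 0.0000
87.7715 72.2986 51.3155 22.8600 2.4327 0.0000 0.0000
93.9099 80.6231 62.6045 38.1692 5.0320 0.0000 0.0000 0.0000

Δt=0.16586  u=1.16453  d=0.85872  q=0.50952  discount=0.98567
step 7 (expiry): payoffs max(K−S,0) = 93.9099 80.6231 62.6045 38.1692 5.0320 0.0000 0.0000 0.0000
step 6: (k=6,j=0): S=43.4485, K−S=87.7715, hold=85.8916 ⇒ V=87.7715 exercise | (k=6,j=1): S=58.9214, K−S=72.2986, hold=70.4187 ⇒ V=72.2986 exercise | (k=6,j=2): S=79.9045, K−S=51.3155, hold=49.4357 ⇒ V=51.3155 exercise | (k=6,j=3): S=108.3600, K−S=22.8600, hold=20.9801 ⇒ V=22.8600 exercise | (k=6,j=4): S=146.9491, K−S=0.0000, hold=2.4327 ⇒ V=2.4327 continue | (k=6,j=5): S=199.2805, K−S=0.0000, hold=0.0000 ⇒ V=0.0000 continue | (k=6,j=6): S=270.2482, K−S=0.0000, hold=0.0000 ⇒ V=0.0000 continue  boundary S*=108.3600
step 5: (k=5,j=0): S=50.5969, K−S=80.6231, hold=78.7432 ⇒ V=80.6231 exercise | (k=5,j=1): S=68.6155, K−S=62.6045, hold=60.7247 ⇒ V=62.6045 exercise | (k=5,j=2): S=93.0508, K−S=38.1692, hold=36.2894 ⇒ V=38.1692 exercise | (k=5,j=3): S=126.1880, K−S=5.0320, hold=12.2735 ⇒ V=12.2735 continue | (k=5,j=4): S=171.1259, K−S=0.0000, hold=1.1761 ⇒ V=1.1761 continue | (k=5,j=5): S=232.0672, K−S=0.0000, hold=0.0000 ⇒ V=0.0000 continue  boundary S*=93.0508
step 4: (k=4,j=0): S=58.9214, K−S=72.2986, hold=70.4187 ⇒ V=72.2986 exercise | (k=4,j=1): S=79.9045, K−S=51.3155, hold=49.4357 ⇒ V=51.3155 exercise | (k=4,j=2): S=108.3600, K−S=22.8600, hold=24.6170 ⇒ V=24.6170 continue | (k=4,j=3): S=146.9491, K−S=0.0000, hold=6.5243 ⇒ V=6.5243 continue | (k=4,j=4): S=199.2805, K−S=0.0000, hold=0.5686 ⇒ V=0.5686 continue  boundary S*=79.9045
step 3: (k=3,j=0): S=68.6155, K−S=62.6045, hold=60.7247 ⇒ V=62.6045 exercise | (k=3,j=1): S=93.0508, K−S=38.1692, hold=37.1718 ⇒ V=38.1692 exercise | (k=3,j=2): S=126.1880, K−S=5.0320, hold=15.1777 ⇒ V=15.1777 continue | (k=3,j=3): S=171.1259, K−S=0.0000, hold=3.4397 ⇒ V=3.4397 continue  boundary S*=93.0508
step 2: (k=2,j=0): S=79.9045, K−S=51.3155, hold=49.4357 ⇒ V=51.3155 exercise | (k=2,j=1): S=108.3600, K−S=22.8600, hold=26.0756 ⇒ V=26.0756 continue | (k=2,j=2): S=146.9491, K−S=0.0000, hold=9.0652 ⇒ V=9.0652 continue  boundary S*=79.9045
step 1: (k=1,j=0): S=93.0508, K−S=38.1692, hold=37.9043 ⇒ V=38.1692 exercise | (k=1,j=1): S=126.1880, K−S=5.0320, hold=17.1590 ⇒ V=17.1590 continue  boundary S*=93.0508
step 0: (k=0,j=0): S=108.3600, K−S=22.8600, hold=27.0706 ⇒ V=27.0706 continue  boundary S*=-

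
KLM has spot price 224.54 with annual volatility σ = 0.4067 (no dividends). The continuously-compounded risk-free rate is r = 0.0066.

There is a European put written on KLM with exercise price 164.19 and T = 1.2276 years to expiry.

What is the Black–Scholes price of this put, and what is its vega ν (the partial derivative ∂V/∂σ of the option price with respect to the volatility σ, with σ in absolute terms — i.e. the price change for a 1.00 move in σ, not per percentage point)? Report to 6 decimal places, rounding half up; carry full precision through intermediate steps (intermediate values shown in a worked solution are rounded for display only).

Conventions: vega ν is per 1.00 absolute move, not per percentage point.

σ√T = 0.4067·√1.2276 = 0.450612
d₁ = (ln(S/K) + (r+σ²/2)T) / (σ√T) = (ln(224.54/164.19) + (0.0066+0.4067²/2)·1.2276) / 0.450612 = (0.313030 + 0.109628) / 0.450612 = 0.937963
d₂ = d₁ − σ√T = 0.937963 − 0.450612 = 0.487351
e^{−rT} = 0.991931
N(−d₁) = 0.174132,  N(−d₂) = 0.313005
Put price V = K·e^{−rT}·N(−d₂) − S·N(−d₁) = 50.977544 − 39.099534 = 11.878010
φ(d₁) = (1/√(2π))·e^{−d₁²/2} = 0.256962
ν = S·φ(d₁)·√T = 63.928070

price = 11.878010
ν = 63.928070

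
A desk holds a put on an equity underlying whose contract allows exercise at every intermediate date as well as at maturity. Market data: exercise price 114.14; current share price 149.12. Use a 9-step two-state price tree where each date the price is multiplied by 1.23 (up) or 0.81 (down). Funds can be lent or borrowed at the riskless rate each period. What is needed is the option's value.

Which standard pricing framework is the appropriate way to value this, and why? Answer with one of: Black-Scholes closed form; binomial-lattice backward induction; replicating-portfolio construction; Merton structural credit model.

Key observation: the defining feature is the embedded early-exercise option across 9 discrete dates on the spot-149.12 tree; pricing the strike-114.14 put means working backward with an exercise test at every node.

framework: binomial-lattice backward induction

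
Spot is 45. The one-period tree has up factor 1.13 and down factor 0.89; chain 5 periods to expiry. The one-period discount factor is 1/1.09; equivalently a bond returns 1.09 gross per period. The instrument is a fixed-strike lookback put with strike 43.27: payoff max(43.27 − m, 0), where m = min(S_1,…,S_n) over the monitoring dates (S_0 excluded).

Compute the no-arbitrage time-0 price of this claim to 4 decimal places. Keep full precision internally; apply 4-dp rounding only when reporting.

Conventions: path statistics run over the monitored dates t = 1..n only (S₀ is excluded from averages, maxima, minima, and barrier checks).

price = 0.5252

Set p* = 0.8333 (from d < R < u); the path-dependent value is the discounted p*-expectation over all price paths.
Enumerate all 2^5 = 32 price paths (U = up ×1.13, D = down ×0.89); each path with k up-moves has probability p*^k·(1−p*)^(5−k).
DDDDD: m=25.1283, payoff=18.1417, prob=0.000129
UDDDD: m=31.9044, payoff=11.3656, prob=0.000643
DUDDD: m=31.9044, payoff=11.3656, prob=0.000643
UUDDD: m=40.5079, payoff=2.7621, prob=0.003215
DDUDD: m=31.9044, payoff=11.3656, prob=0.000643
UDUDD: m=40.5079, payoff=2.7621, prob=0.003215
DUUDD: m=40.0500, payoff=3.2200, prob=0.003215
UUUDD: m=50.8500, payoff=0.0000, prob=0.016075
DDDUD: m=31.7236, payoff=11.5464, prob=0.000643
UDDUD: m=40.2783, payoff=2.9917, prob=0.003215
DUDUD: m=40.0500, payoff=3.2200, prob=0.003215
UUDUD: m=50.8500, payoff=0.0000, prob=0.016075
DDUUD: m=35.6445, payoff=7.6255, prob=0.003215
UDUUD: m=45.2565, payoff=0.0000, prob=0.016075
DUUUD: m=40.0500, payoff=3.2200, prob=0.016075
UUUUD: m=50.8500, payoff=0.0000, prob=0.080376
DDDDU: m=28.2340, payoff=15.0360, prob=0.000643
UDDDU: m=35.8477, payoff=7.4223, prob=0.003215
DUDDU: m=35.8477, payoff=7.4223, prob=0.003215
UUDDU: m=45.5145, payoff=0.0000, prob=0.016075
DDUDU: m=35.6445, payoff=7.6255, prob=0.003215
UDUDU: m=45.2565, payoff=0.0000, prob=0.016075
DUUDU: m=40.0500, payoff=3.2200, prob=0.016075
UUUDU: m=50.8500, payoff=0.0000, prob=0.080376
DDDUU: m=31.7236, payoff=11.5464, prob=0.003215
UDDUU: m=40.2783, payoff=2.9917, prob=0.016075
DUDUU: m=40.0500, payoff=3.2200, prob=0.016075
UUDUU: m=50.8500, payoff=0.0000, prob=0.080376
DDUUU: m=35.6445, payoff=7.6255, prob=0.016075
UDUUU: m=45.2565, payoff=0.0000, prob=0.080376
DUUUU: m=40.0500, payoff=3.2200, prob=0.080376
UUUUU: m=50.8500, payoff=0.0000, prob=0.401878
Price = Σ prob·payoff / R^5 = 0.808081 / 1.538624 = 0.5252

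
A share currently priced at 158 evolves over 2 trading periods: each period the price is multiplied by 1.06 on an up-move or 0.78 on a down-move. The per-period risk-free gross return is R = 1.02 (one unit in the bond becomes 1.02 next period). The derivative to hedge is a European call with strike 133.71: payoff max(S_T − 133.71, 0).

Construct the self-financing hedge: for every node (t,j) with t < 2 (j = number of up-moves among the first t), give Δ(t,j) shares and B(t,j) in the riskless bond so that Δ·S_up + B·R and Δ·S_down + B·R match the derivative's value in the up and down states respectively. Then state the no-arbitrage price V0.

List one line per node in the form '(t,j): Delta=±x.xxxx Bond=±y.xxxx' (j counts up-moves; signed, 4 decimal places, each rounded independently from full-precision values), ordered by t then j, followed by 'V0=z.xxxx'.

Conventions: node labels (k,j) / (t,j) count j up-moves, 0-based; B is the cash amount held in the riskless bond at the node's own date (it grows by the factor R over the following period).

(0,0): Delta=0.8323 Bond=-100.5657
(1,0): Delta=0.0000 Bond=0.0000
(1,1): Delta=0.9344 Bond=-119.6732
V0=30.9433

Since d<R<u, set p* = (R−d)/(u−d) = 0.8571; price each node as the discounted p*-expectation of its children.
Payoffs at expiry: V(2,0)=0.0000, V(2,1)=0.0000, V(2,2)=43.8188
  t=1,j=0: stock 123.2400 → up 130.6344 (V=0.0000), down 96.1272 (V=0.0000). Price 0.0000; hedge Δ=0.0000, bond B=0.0000.
  t=1,j=1: stock 167.4800 → up 177.5288 (V=43.8188), down 130.6344 (V=0.0000). Price 36.8225; hedge Δ=0.9344, bond B=-119.6732.
  t=0,j=0: stock 158.0000 → up 167.4800 (V=36.8225), down 123.2400 (V=0.0000). Price 30.9433; hedge Δ=0.8323, bond B=-100.5657.
Sanity check at the root: Δ(0,0)·S0 + B(0,0) reproduces V0 = 30.9433.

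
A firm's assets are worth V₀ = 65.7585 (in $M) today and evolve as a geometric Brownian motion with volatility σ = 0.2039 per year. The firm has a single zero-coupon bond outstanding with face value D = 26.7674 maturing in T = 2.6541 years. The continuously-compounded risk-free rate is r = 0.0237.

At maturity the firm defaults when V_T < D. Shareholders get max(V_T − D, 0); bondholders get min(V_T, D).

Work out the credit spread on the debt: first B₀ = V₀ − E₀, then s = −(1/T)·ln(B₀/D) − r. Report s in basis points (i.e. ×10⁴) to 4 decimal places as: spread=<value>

Apply the equity-as-call identities (strike 26.7674, horizon 2.6541 years):
d₁ = [ln(V₀/D) + (r + σ²/2)T] / (σ√T)
   = [ln(65.7585/26.7674) + (0.0237 + 0.5·0.2039²)·2.6541] / (0.2039·√2.6541)
   = [0.898804 + 0.118075] / 0.332182 = 3.061211
d₂ = d₁ − σ√T = 3.061211 − 0.332182 = 2.729029
N(d₁) = 0.998898,  N(d₂) = 0.996824,  e^(−rT) = 0.939035
E₀ = V₀·N(d₁) − D·e^(−rT)·N(d₂)
   = 65.7585·0.998898 − 26.7674·0.939035·0.996824 = 40.630317
B₀ = V₀ − E₀ = 65.7585 − 40.630317 = 25.128183
spread = −(1/T)·ln(B₀/D) − r = −(1/2.6541)·ln(25.128183/26.7674) − 0.0237 = 0.00011021
in basis points: 0.00011021 × 10⁴ = 1.1021 bp

spread=1.1021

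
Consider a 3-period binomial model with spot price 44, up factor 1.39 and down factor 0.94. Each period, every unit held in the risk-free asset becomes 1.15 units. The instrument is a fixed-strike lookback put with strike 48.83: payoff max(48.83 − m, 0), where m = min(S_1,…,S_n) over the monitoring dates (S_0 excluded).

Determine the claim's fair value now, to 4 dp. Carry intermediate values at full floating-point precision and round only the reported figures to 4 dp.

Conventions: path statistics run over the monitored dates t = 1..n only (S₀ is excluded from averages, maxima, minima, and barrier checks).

No-arbitrage gives p* = (R−d)/(u−d) = 0.4667: enumerate every path, weight its payoff by its p*-probability, and discount by R^3.
Enumerate all 2^3 = 8 price paths (U = up ×1.39, D = down ×0.94); each path with k up-moves has probability p*^k·(1−p*)^(3−k).
DDD: m=36.5457, payoff=12.2843, prob=0.151704
UDD: m=54.0410, payoff=0.0000, prob=0.132741
DUD: m=41.3600, payoff=7.4700, prob=0.132741
UUD: m=61.1600, payoff=0.0000, prob=0.116148
DDU: m=38.8784, payoff=9.9516, prob=0.132741
UDU: m=57.4904, payoff=0.0000, prob=0.116148
DUU: m=41.3600, payoff=7.4700, prob=0.116148
UUU: m=61.1600, payoff=0.0000, prob=0.101630
Price = Σ prob·payoff / R^3 = 5.043757 / 1.520875 = 3.3164

price = 3.3164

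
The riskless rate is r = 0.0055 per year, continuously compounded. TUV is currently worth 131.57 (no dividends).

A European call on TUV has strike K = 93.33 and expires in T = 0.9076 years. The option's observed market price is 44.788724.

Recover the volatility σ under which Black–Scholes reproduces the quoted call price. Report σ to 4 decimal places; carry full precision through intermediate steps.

sigma = 0.4697

At σ = 0.4697 the Black–Scholes value reproduces the quote:
σ√T = 0.4697·√0.9076 = 0.447474
d₁ = (ln(S/K) + (r+σ²/2)T) / (σ√T) = (ln(131.57/93.33) + (0.0055+0.4697²/2)·0.9076) / 0.447474 = (0.343397 + 0.105108) / 0.447474 = 1.002306
d₂ = d₁ − σ√T = 1.002306 − 0.447474 = 0.554832
e^{−rT} = 0.995021
N(d₁) = 0.841902,  N(d₂) = 0.710495
V = S·N(d₁) − K·e^{−rT}·N(d₂) = 110.769047 − 65.980323 = 44.788724 (equal to the quote); since ∂V/∂σ > 0 for all σ, the implied volatility is unique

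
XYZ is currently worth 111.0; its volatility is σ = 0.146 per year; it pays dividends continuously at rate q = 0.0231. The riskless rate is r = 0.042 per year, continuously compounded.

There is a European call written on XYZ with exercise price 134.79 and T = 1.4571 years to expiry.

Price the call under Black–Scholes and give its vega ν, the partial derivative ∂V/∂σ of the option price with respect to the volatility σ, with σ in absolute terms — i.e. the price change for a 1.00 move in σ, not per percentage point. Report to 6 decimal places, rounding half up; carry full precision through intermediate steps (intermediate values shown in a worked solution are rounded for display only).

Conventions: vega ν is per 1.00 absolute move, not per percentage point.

σ√T = 0.146·√1.4571 = 0.176237
d₁ = (ln(S/K) + (r−q+σ²/2)T) / (σ√T) = (ln(111.0/134.79) + (0.042−0.0231+0.146²/2)·1.4571) / 0.176237 = (-0.194188 + 0.043069) / 0.176237 = -0.857474
d₂ = d₁ − σ√T = -0.857474 − 0.176237 = -1.033711
e^{−rT} = 0.940637
e^{−qT} = 0.966901
N(d₁) = 0.195591,  N(d₂) = 0.150636
Call price V = S·e^{−qT}·N(d₁) − K·e^{−rT}·N(d₂) = 20.992049 − 19.098844 = 1.893206
φ(d₁) = (1/√(2π))·e^{−d₁²/2} = 0.276217
ν = S·e^{−qT}·φ(d₁)·√T = 35.784888

price = 1.893206
ν = 35.784888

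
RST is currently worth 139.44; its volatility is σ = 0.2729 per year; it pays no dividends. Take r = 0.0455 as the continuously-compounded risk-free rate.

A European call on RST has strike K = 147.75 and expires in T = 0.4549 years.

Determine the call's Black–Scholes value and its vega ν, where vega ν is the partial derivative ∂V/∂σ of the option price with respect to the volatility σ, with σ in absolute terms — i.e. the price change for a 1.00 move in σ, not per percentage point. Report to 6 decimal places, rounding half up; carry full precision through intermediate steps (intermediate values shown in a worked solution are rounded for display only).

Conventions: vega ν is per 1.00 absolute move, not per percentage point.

price = 7.987954
ν = 37.292976

σ√T = 0.2729·√0.4549 = 0.184061
d₁ = (ln(S/K) + (r+σ²/2)T) / (σ√T) = (ln(139.44/147.75) + (0.0455+0.2729²/2)·0.4549) / 0.184061 = (-0.057887 + 0.037637) / 0.184061 = -0.110018
d₂ = d₁ − σ√T = -0.110018 − 0.184061 = -0.294079
e^{−rT} = 0.979515
N(d₁) = 0.456197,  N(d₂) = 0.384349
Call price V = S·N(d₁) − K·e^{−rT}·N(d₂) = 63.612159 − 55.624205 = 7.987954
φ(d₁) = (1/√(2π))·e^{−d₁²/2} = 0.396535
ν = S·φ(d₁)·√T = 37.292976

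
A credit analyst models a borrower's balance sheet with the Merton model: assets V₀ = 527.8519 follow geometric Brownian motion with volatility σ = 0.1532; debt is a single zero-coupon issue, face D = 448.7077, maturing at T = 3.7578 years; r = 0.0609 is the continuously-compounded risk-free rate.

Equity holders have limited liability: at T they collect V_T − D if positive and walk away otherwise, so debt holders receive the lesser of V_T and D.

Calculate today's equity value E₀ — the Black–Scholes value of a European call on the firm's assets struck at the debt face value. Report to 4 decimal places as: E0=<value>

With assets at 527.8519 and a single debt payment of 448.7077 at 3.7578 years:
d₁ = [ln(V₀/D) + (r + σ²/2)T] / (σ√T)
   = [ln(527.8519/448.7077) + (0.0609 + 0.5·0.1532²)·3.7578] / (0.1532·√3.7578)
   = [0.162444 + 0.272948] / 0.296979 = 1.466072
d₂ = d₁ − σ√T = 1.466072 − 0.296979 = 1.169093
N(d₁) = 0.928686,  N(d₂) = 0.878817,  e^(−rT) = 0.795448
E₀ = V₀·N(d₁) − D·e^(−rT)·N(d₂)
   = 527.8519·0.928686 − 448.7077·0.795448·0.878817 = 176.538018

E0=176.5380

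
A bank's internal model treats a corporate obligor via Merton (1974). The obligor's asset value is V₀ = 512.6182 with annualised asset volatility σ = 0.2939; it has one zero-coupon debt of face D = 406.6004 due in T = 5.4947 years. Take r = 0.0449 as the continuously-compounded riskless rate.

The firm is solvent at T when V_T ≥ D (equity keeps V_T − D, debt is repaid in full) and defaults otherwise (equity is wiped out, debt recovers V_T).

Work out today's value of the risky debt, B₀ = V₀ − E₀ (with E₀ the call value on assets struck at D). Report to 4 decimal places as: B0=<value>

B0=278.9188

With assets at 512.6182 and a single debt payment of 406.6004 at 5.4947 years:
d₁ = [ln(V₀/D) + (r + σ²/2)T] / (σ√T)
   = [ln(512.6182/406.6004) + (0.0449 + 0.5·0.2939²)·5.4947] / (0.2939·√5.4947)
   = [0.231700 + 0.484020] / 0.688924 = 1.038896
d₂ = d₁ − σ√T = 1.038896 − 0.688924 = 0.349972
N(d₁) = 0.850573,  N(d₂) = 0.636820,  e^(−rT) = 0.781366
E₀ = V₀·N(d₁) − D·e^(−rT)·N(d₂)
   = 512.6182·0.850573 − 406.6004·0.781366·0.636820 = 233.699430
B₀ = V₀ − E₀ = 512.6182 − 233.699430 = 278.918770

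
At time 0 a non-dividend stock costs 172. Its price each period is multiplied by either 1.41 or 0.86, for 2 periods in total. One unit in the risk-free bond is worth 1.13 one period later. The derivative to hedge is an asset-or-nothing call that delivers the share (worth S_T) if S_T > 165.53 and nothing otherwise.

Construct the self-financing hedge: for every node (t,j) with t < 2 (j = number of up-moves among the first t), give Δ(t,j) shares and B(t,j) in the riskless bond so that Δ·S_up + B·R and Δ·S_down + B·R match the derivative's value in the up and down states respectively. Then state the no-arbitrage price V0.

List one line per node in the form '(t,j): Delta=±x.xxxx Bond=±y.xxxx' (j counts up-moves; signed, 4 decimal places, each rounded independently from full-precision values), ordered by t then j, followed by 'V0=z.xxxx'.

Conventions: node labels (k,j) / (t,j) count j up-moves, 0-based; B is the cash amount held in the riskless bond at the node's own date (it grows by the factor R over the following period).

(0,0): Delta=1.6058 Bond=-130.0230
(1,0): Delta=2.5636 Bond=-288.6047
(1,1): Delta=1.0000 Bond=0.0000
V0=146.1798

Under the risk-neutral measure, an up-move has probability p* = (R−d)/(u−d) = 0.4909 and values discount at R = 1.13.
Terminal payoffs: V(2,0)=0.0000, V(2,1)=208.5672, V(2,2)=341.9532
(1,0): S=147.9200. Δ = (V_up−V_dn)/(S_up−S_dn) = (208.5672−0.0000)/(208.5672−127.2112) = 2.5636. V = [p*·208.5672 + (1−p*)·0.0000]/1.13 = 90.6084. B = V − Δ·S = -288.6047.
(1,1): S=242.5200. Δ = (V_up−V_dn)/(S_up−S_dn) = (341.9532−208.5672)/(341.9532−208.5672) = 1.0000. V = [p*·341.9532 + (1−p*)·208.5672]/1.13 = 242.5200. B = V − Δ·S = 0.0000.
(0,0): S=172.0000. Δ = (V_up−V_dn)/(S_up−S_dn) = (242.5200−90.6084)/(242.5200−147.9200) = 1.6058. V = [p*·242.5200 + (1−p*)·90.6084]/1.13 = 146.1798. B = V − Δ·S = -130.0230.
Sanity check at the root: Δ(0,0)·S0 + B(0,0) reproduces V0 = 146.1798.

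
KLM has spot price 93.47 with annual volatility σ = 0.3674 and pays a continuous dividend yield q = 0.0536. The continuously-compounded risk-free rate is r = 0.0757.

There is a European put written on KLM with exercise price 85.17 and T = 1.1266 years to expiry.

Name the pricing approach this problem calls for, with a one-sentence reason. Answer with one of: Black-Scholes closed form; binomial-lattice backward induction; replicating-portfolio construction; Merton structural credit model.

Key observation: everything needed for the exact continuous-time valuation of the European put on KLM (strike 85.17) is given, and no feature rules the closed form out.

framework: Black-Scholes closed form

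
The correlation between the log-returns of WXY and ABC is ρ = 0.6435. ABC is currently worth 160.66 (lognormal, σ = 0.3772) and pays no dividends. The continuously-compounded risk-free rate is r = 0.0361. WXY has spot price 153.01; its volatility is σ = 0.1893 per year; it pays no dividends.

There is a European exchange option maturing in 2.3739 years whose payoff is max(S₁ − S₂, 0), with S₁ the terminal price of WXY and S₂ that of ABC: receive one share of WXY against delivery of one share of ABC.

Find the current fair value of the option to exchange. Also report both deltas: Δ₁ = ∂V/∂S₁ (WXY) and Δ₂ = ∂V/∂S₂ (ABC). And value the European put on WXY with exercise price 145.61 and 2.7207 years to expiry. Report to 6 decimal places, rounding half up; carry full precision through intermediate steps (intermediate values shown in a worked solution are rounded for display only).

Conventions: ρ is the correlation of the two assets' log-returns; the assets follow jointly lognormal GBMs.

exchange price = 24.401900
Δ1 = 0.547110
Δ2 = -0.369174
price(WXY put K=145.61) = 9.092003

σ_eff = √(σ₁² + σ₂² − 2ρσ₁σ₂) = √(0.1893² + 0.3772² − 2·0.6435·0.1893·0.3772) = 0.293628
d₁ = (ln(S₁/S₂) + (q₂ − q₁ + σ_eff²/2)T) / (σ_eff√T) = (ln(153.01/160.66) + (0.0 − 0.0 + 0.043109)·2.3739) / 0.452406 = 0.118364
d₂ = d₁ − σ_eff√T = 0.118364 − 0.452406 = -0.334042
N(d₁) = 0.547110,  N(d₂) = 0.369174
V = S₁·e^{−q₁T}·N(d₁) − S₂·e^{−q₂T}·N(d₂) = 83.713372 − 59.311472 = 24.401900
Δ₁ = e^{−q₁T}·N(d₁) = 0.547110;  Δ₂ = −e^{−q₂T}·N(d₂) = -0.369174
[vanilla: WXY put K=145.61]
σ√T = 0.1893·√2.7207 = 0.312242
d₁ = (ln(S/K) + (r+σ²/2)T) / (σ√T) = (ln(153.01/145.61) + (0.0361+0.1893²/2)·2.7207) / 0.312242 = (0.049571 + 0.146965) / 0.312242 = 0.629436
d₂ = d₁ − σ√T = 0.629436 − 0.312242 = 0.317194
e^{−rT} = 0.906452
N(−d₁) = 0.264532,  N(−d₂) = 0.375548
price = K·e^{−rT}·N(−d₂) − S·N(−d₁) = 49.568018 − 40.476015 = 9.092003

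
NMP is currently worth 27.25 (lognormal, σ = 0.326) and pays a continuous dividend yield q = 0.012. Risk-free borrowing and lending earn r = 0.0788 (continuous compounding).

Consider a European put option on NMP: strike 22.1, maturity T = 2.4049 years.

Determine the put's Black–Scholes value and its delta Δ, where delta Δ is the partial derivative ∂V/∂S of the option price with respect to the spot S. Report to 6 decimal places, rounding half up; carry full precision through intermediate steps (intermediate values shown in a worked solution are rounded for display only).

σ√T = 0.326·√2.4049 = 0.505552
d₁ = (ln(S/K) + (r−q+σ²/2)T) / (σ√T) = (ln(27.25/22.1) + (0.0788−0.012+0.326²/2)·2.4049) / 0.505552 = (0.209476 + 0.288439) / 0.505552 = 0.984893
d₂ = d₁ − σ√T = 0.984893 − 0.505552 = 0.479340
e^{−rT} = 0.827368
e^{−qT} = 0.971554
N(−d₁) = 0.162338,  N(−d₂) = 0.315848
Put price V = K·e^{−rT}·N(−d₂) − S·e^{−qT}·N(−d₁) = 5.775230 − 4.297882 = 1.477348
Δ = −e^{−qT}·N(−d₁) = -0.157720

price = 1.477348
Δ = -0.157720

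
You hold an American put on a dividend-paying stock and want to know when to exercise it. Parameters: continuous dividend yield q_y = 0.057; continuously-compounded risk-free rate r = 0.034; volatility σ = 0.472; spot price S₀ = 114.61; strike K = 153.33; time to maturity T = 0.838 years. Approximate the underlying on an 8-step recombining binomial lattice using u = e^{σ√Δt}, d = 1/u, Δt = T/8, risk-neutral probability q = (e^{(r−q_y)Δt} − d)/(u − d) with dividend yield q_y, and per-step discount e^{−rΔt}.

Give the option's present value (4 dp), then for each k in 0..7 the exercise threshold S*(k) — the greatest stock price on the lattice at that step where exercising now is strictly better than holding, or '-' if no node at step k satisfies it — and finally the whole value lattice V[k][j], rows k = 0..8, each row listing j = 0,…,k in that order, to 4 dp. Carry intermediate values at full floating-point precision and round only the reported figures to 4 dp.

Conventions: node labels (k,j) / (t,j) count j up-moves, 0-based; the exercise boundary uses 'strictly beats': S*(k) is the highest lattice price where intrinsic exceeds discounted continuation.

price = 47.0546
boundary = - - - 72.4753 62.2079 72.4753 84.4372 72.4753
tree:
47.0546
58.0983 34.1446
69.6024 44.7217 21.6943
80.8547 56.6189 30.7673 10.9550
91.1221 69.0180 42.1544 17.3165 3.3916
99.9349 80.8547 55.3271 26.6460 6.2342 0.0000
107.4992 91.1221 68.8928 39.4496 11.4595 0.0000 0.0000
113.9920 99.9349 80.8547 54.9970 21.0645 0.0000 0.0000 0.0000
119.5649 107.4992 91.1221 68.8928 38.7200 0.0000 0.0000 0.0000 0.0000

Δt=0.10475  u=1.16505  d=0.85833  q=0.45404  discount=0.99644
step 8 (expiry): payoffs max(K−S,0) = 119.5649 107.4992 91.1221 68.8928 38.7200 0.0000 0.0000 0.0000 0.0000
step 7: (k=7,j=0): S=39.3380, K−S=113.9920, hold=113.6810 ⇒ V=113.9920 exercise | (k=7,j=1): S=53.3951, K−S=99.9349, hold=99.7077 ⇒ V=99.9349 exercise | (k=7,j=2): S=72.4753, K−S=80.8547, hold=80.7411 ⇒ V=80.8547 exercise | (k=7,j=3): S=98.3735, K−S=54.9565, hold=54.9970 ⇒ V=54.9970 continue | (k=7,j=4): S=133.5263, K−S=19.8037, hold=21.0645 ⇒ V=21.0645 continue | (k=7,j=5): S=181.2405, K−S=0.0000, hold=0.0000 ⇒ V=0.0000 continue | (k=7,j=6): S=246.0049, K−S=0.0000, hold=0.0000 ⇒ V=0.0000 continue | (k=7,j=7): S=333.9122, K−S=0.0000, hold=0.0000 ⇒ V=0.0000 continue  boundary S*=72.4753
step 6: (k=6,j=0): S=45.8308, K−S=107.4992, hold=107.2270 ⇒ V=107.4992 exercise | (k=6,j=1): S=62.2079, K−S=91.1221, hold=90.9473 ⇒ V=91.1221 exercise | (k=6,j=2): S=84.4372, K−S=68.8928, hold=68.8686 ⇒ V=68.8928 exercise | (k=6,j=3): S=114.6100, K−S=38.7200, hold=39.4496 ⇒ V=39.4496 continue | (k=6,j=4): S=155.5647, K−S=0.0000, hold=11.4595 ⇒ V=11.4595 continue | (k=6,j=5): S=211.1541, K−S=0.0000, hold=0.0000 ⇒ V=0.0000 continue | (k=6,j=6): S=286.6078, K−S=0.0000, hold=0.0000 ⇒ V=0.0000 continue  boundary S*=84.4372
step 5: (k=5,j=0): S=53.3951, K−S=99.9349, hold=99.7077 ⇒ V=99.9349 exercise | (k=5,j=1): S=72.4753, K−S=80.8547, hold=80.7411 ⇒ V=80.8547 exercise | (k=5,j=2): S=98.3735, K−S=54.9565, hold=55.3271 ⇒ V=55.3271 continue | (k=5,j=3): S=133.5263, K−S=19.8037, hold=26.6460 ⇒ V=26.6460 continue | (k=5,j=4): S=181.2405, K−S=0.0000, hold=6.2342 ⇒ V=6.2342 continue | (k=5,j=5): S=246.0049, K−S=0.0000, hold=0.0000 ⇒ V=0.0000 continue  boundary S*=72.4753
step 4: (k=4,j=0): S=62.2079, K−S=91.1221, hold=90.9473 ⇒ V=91.1221 exercise | (k=4,j=1): S=84.4372, K−S=68.8928, hold=69.0180 ⇒ V=69.0180 continue | (k=4,j=2): S=114.6100, K−S=38.7200, hold=42.1544 ⇒ V=42.1544 continue | (k=4,j=3): S=155.5647, K−S=0.0000, hold=17.3165 ⇒ V=17.3165 continue | (k=4,j=4): S=211.1541, K−S=0.0000, hold=3.3916 ⇒ V=3.3916 continue  boundary S*=62.2079
step 3: (k=3,j=0): S=72.4753, K−S=80.8547, hold=80.7977 ⇒ V=80.8547 exercise | (k=3,j=1): S=98.3735, K−S=54.9565, hold=56.6189 ⇒ V=56.6189 continue | (k=3,j=2): S=133.5263, K−S=19.8037, hold=30.7673 ⇒ V=30.7673 continue | (k=3,j=3): S=181.2405, K−S=0.0000, hold=10.9550 ⇒ V=10.9550 continue  boundary S*=72.4753
step 2: (k=2,j=0): S=84.4372, K−S=68.8928, hold=69.6024 ⇒ V=69.6024 continue | (k=2,j=1): S=114.6100, K−S=38.7200, hold=44.7217 ⇒ V=44.7217 continue | (k=2,j=2): S=155.5647, K−S=0.0000, hold=21.6943 ⇒ V=21.6943 continue  boundary S*=-
step 1: (k=1,j=0): S=98.3735, K−S=54.9565, hold=58.0983 ⇒ V=58.0983 continue | (k=1,j=1): S=133.5263, K−S=19.8037, hold=34.1446 ⇒ V=34.1446 continue  boundary S*=-
step 0: (k=0,j=0): S=114.6100, K−S=38.7200, hold=47.0546 ⇒ V=47.0546 continue  boundary S*=-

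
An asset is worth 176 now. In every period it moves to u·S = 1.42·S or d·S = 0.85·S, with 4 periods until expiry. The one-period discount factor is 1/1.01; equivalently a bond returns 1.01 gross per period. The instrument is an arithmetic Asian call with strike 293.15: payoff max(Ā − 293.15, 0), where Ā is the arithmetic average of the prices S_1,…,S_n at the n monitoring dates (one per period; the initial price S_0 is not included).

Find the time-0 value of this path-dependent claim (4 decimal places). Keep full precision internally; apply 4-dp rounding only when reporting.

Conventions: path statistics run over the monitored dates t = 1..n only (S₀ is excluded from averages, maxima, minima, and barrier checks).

price = 3.0607

With p* = (R−d)/(u−d) = 0.2807, sum probability × payoff across the paths and divide by R^4.
Enumerate all 2^4 = 16 price paths (U = up ×1.42, D = down ×0.85); each path with k up-moves has probability p*^k·(1−p*)^(4−k).
DDDD: Ā=119.1798, payoff=0.0000, prob=0.267692
UDDD: Ā=199.1003, payoff=0.0000, prob=0.104465
DUDD: Ā=174.0203, payoff=0.0000, prob=0.104465
UUDD: Ā=290.7163, payoff=0.0000, prob=0.040767
DDUD: Ā=152.7023, payoff=0.0000, prob=0.104465
UDUD: Ā=255.1027, payoff=0.0000, prob=0.040767
DUUD: Ā=230.0227, payoff=0.0000, prob=0.040767
UUUD: Ā=384.2732, payoff=91.1232, prob=0.015909
DDDU: Ā=134.5820, payoff=0.0000, prob=0.104465
UDDU: Ā=224.8312, payoff=0.0000, prob=0.040767
DUDU: Ā=199.7512, payoff=0.0000, prob=0.040767
UUDU: Ā=333.7019, payoff=40.5519, prob=0.015909
DDUU: Ā=178.4332, payoff=0.0000, prob=0.040767
UDUU: Ā=298.0883, payoff=4.9383, prob=0.015909
DUUU: Ā=273.0083, payoff=0.0000, prob=0.015909
UUUU: Ā=456.0845, payoff=162.9345, prob=0.006208
Price = Σ prob·payoff / R^4 = 3.184956 / 1.040604 = 3.0607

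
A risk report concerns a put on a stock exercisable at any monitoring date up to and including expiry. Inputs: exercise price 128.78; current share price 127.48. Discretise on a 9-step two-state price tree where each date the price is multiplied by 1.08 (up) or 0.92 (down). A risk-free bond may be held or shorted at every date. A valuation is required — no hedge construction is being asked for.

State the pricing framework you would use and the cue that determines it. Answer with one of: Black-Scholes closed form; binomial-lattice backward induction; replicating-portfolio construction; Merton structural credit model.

framework: binomial-lattice backward induction

Key observation: the put (strike 128.78 on spot 127.48) is American-style on a 9-step discrete price model, so the early-exercise decision at every node requires stepwise backward valuation — a closed form cannot price the exercise right.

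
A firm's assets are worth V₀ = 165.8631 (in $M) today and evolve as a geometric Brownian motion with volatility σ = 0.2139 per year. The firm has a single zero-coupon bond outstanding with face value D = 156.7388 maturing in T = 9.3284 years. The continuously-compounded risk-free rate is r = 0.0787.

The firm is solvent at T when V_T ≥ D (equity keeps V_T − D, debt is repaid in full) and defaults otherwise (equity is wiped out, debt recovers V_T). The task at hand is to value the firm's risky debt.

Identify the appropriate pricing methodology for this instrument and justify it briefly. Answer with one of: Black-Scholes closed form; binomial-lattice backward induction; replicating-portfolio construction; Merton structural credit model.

Key observation: the question is about default risk generated by asset-value dynamics against a debt face of 156.7388 — the structural framework prices exactly that.

framework: Merton structural credit model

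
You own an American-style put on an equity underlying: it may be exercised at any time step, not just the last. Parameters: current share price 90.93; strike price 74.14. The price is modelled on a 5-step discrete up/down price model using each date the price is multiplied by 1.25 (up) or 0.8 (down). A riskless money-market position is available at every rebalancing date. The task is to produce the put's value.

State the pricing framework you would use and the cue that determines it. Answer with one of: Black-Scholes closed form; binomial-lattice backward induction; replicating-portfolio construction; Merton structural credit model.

framework: binomial-lattice backward induction

Key observation: with exercise allowed before expiry on a discrete up/down model (5 steps from spot 90.93), the strike-74.14 put's value must be rolled back through the tree testing early exercise at each node.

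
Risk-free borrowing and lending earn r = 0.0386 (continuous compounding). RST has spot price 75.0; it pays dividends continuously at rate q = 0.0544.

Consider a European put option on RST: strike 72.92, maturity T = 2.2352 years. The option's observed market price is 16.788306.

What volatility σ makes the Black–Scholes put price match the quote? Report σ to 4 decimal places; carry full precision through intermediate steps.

sigma = 0.4232

At σ = 0.4232 the Black–Scholes value reproduces the quote:
σ√T = 0.4232·√2.2352 = 0.632709
d₁ = (ln(S/K) + (r−q+σ²/2)T) / (σ√T) = (ln(75.0/72.92) + (0.0386−0.0544+0.4232²/2)·2.2352) / 0.632709 = (0.028125 + 0.164844) / 0.632709 = 0.304989
d₂ = d₁ − σ√T = 0.304989 − 0.632709 = -0.327720
e^{−rT} = 0.917339
e^{−qT} = 0.885507
N(−d₁) = 0.380187,  N(−d₂) = 0.628438
V = K·e^{−rT}·N(−d₂) − S·e^{−qT}·N(−d₁) = 42.037694 − 25.249388 = 16.788306 (the observed quote) — the price is monotone increasing in volatility, hence this σ is the only solution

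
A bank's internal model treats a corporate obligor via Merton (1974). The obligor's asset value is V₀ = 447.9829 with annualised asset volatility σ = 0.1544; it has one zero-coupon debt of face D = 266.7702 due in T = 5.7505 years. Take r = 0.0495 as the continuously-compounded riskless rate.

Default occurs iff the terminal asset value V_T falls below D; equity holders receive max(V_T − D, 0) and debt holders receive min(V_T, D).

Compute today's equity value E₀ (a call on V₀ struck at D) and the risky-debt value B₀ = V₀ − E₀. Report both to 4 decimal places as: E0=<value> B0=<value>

E0=247.8821 B0=200.1008

Work the structural quantities from V₀ = 447.9829 against face 266.7702:
d₁ = [ln(V₀/D) + (r + σ²/2)T] / (σ√T)
   = [ln(447.9829/266.7702) + (0.0495 + 0.5·0.1544²)·5.7505] / (0.1544·√5.7505)
   = [0.518367 + 0.353194] / 0.370254 = 2.353953
d₂ = d₁ − σ√T = 2.353953 − 0.370254 = 1.983699
N(d₁) = 0.990713,  N(d₂) = 0.976355,  e^(−rT) = 0.752278
E₀ = V₀·N(d₁) − D·e^(−rT)·N(d₂)
   = 447.9829·0.990713 − 266.7702·0.752278·0.976355 = 247.882144
B₀ = V₀ − E₀ = 447.9829 − 247.882144 = 200.100756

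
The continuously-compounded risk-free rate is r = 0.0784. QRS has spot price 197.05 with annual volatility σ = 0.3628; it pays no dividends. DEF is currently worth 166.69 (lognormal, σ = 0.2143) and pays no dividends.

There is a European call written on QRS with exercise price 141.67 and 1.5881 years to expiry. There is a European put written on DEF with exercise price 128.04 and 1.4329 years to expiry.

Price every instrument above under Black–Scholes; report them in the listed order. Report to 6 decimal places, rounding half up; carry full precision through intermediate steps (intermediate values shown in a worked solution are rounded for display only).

price(QRS call K=141.67) = 77.914574
price(DEF put K=128.04) = 1.114241

[QRS call K=141.67]
σ√T = 0.3628·√1.5881 = 0.457200
d₁ = (ln(S/K) + (r+σ²/2)T) / (σ√T) = (ln(197.05/141.67) + (0.0784+0.3628²/2)·1.5881) / 0.457200 = (0.329957 + 0.229023) / 0.457200 = 1.222616
d₂ = d₁ − σ√T = 1.222616 − 0.457200 = 0.765416
e^{−rT} = 0.882932
N(d₁) = 0.889263,  N(d₂) = 0.777988
price = S·N(d₁) − K·e^{−rT}·N(d₂) = 175.229201 − 97.314628 = 77.914574
[DEF put K=128.04]
σ√T = 0.2143·√1.4329 = 0.256525
d₁ = (ln(S/K) + (r+σ²/2)T) / (σ√T) = (ln(166.69/128.04) + (0.0784+0.2143²/2)·1.4329) / 0.256525 = (0.263793 + 0.145242) / 0.256525 = 1.594522
d₂ = d₁ − σ√T = 1.594522 − 0.256525 = 1.337996
e^{−rT} = 0.893741
N(−d₁) = 0.055410,  N(−d₂) = 0.090449
price = K·e^{−rT}·N(−d₂) − S·N(−d₁) = 10.350472 − 9.236231 = 1.114241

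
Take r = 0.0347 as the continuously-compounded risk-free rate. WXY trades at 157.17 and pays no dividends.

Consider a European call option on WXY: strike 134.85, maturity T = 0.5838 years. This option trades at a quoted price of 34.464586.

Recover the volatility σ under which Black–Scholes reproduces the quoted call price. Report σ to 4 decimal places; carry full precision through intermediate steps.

sigma = 0.4442

At σ = 0.4442 the Black–Scholes value reproduces the quote:
σ√T = 0.4442·√0.5838 = 0.339399
d₁ = (ln(S/K) + (r+σ²/2)T) / (σ√T) = (ln(157.17/134.85) + (0.0347+0.4442²/2)·0.5838) / 0.339399 = (0.153165 + 0.077854) / 0.339399 = 0.680670
d₂ = d₁ − σ√T = 0.680670 − 0.339399 = 0.341271
e^{−rT} = 0.979946
N(d₁) = 0.751960,  N(d₂) = 0.633550
V = S·N(d₁) − K·e^{−rT}·N(d₂) = 118.185520 − 83.720934 = 34.464586 (the observed quote) — the price is monotone increasing in volatility, hence this σ is the only solution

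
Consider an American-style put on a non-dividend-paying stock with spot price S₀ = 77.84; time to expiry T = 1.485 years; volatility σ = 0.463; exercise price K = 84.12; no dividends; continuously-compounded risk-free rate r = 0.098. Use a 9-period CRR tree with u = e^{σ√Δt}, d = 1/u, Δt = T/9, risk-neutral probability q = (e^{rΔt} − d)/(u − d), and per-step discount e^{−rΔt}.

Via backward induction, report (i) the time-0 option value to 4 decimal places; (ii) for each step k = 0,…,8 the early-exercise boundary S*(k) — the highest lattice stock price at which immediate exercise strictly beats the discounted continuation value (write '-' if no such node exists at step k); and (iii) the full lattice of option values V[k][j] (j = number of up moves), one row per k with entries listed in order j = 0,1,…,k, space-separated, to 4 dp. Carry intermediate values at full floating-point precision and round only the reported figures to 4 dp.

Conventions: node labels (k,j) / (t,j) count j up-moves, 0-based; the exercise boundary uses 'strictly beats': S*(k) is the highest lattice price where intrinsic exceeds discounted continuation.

params: Δt=0.16500 u=1.20692 d=0.82856 q=0.49620 e^(-rΔt)=0.98396
t_9 payoffs: 69.7949 63.2533 53.7244 39.8441 19.6252 0.0000 0.0000 0.0000 0.0000 0.0000
t_8: node(8,0) S=17.2892 payoff=66.8308 vs cont=65.4815 → 66.8308 [stop]  node(8,1) S=25.1844 payoff=58.9356 vs cont=57.5863 → 58.9356 [stop]  node(8,2) S=36.6851 payoff=47.4349 vs cont=46.0857 → 47.4349 [stop]  node(8,3) S=53.4375 payoff=30.6825 vs cont=29.3332 → 30.6825 [stop]  node(8,4) S=77.8400 payoff=6.2800 vs cont=9.7285 → 9.7285 [wait]  node(8,5) S=113.3861 payoff=0.0000 vs cont=0.0000 → 0.0000 [wait]  node(8,6) S=165.1644 payoff=0.0000 vs cont=0.0000 → 0.0000 [wait]  node(8,7) S=240.5876 payoff=0.0000 vs cont=0.0000 → 0.0000 [wait]  node(8,8) S=350.4533 payoff=0.0000 vs cont=0.0000 → 0.0000 [wait]  ⇒ S*(8)=53.4375
t_7: node(7,0) S=20.8667 payoff=63.2533 vs cont=61.9040 → 63.2533 [stop]  node(7,1) S=30.3956 payoff=53.7244 vs cont=52.3751 → 53.7244 [stop]  node(7,2) S=44.2759 payoff=39.8441 vs cont=38.4948 → 39.8441 [stop]  node(7,3) S=64.4948 payoff=19.6252 vs cont=19.9597 → 19.9597 [wait]  node(7,4) S=93.9466 payoff=0.0000 vs cont=4.8226 → 4.8226 [wait]  node(7,5) S=136.8479 payoff=0.0000 vs cont=0.0000 → 0.0000 [wait]  node(7,6) S=199.3402 payoff=0.0000 vs cont=0.0000 → 0.0000 [wait]  node(7,7) S=290.3700 payoff=0.0000 vs cont=0.0000 → 0.0000 [wait]  ⇒ S*(7)=44.2759
t_6: node(6,0) S=25.1844 payoff=58.9356 vs cont=57.5863 → 58.9356 [stop]  node(6,1) S=36.6851 payoff=47.4349 vs cont=46.0857 → 47.4349 [stop]  node(6,2) S=53.4375 payoff=30.6825 vs cont=29.4965 → 30.6825 [stop]  node(6,3) S=77.8400 payoff=6.2800 vs cont=12.2489 → 12.2489 [wait]  node(6,4) S=113.3861 payoff=0.0000 vs cont=2.3906 → 2.3906 [wait]  node(6,5) S=165.1644 payoff=0.0000 vs cont=0.0000 → 0.0000 [wait]  node(6,6) S=240.5876 payoff=0.0000 vs cont=0.0000 → 0.0000 [wait]  ⇒ S*(6)=53.4375
t_5: node(5,0) S=30.3956 payoff=53.7244 vs cont=52.3751 → 53.7244 [stop]  node(5,1) S=44.2759 payoff=39.8441 vs cont=38.4948 → 39.8441 [stop]  node(5,2) S=64.4948 payoff=19.6252 vs cont=21.1903 → 21.1903 [wait]  node(5,3) S=93.9466 payoff=0.0000 vs cont=7.2392 → 7.2392 [wait]  node(5,4) S=136.8479 payoff=0.0000 vs cont=1.1851 → 1.1851 [wait]  node(5,5) S=199.3402 payoff=0.0000 vs cont=0.0000 → 0.0000 [wait]  ⇒ S*(5)=44.2759
t_4: node(4,0) S=36.6851 payoff=47.4349 vs cont=46.0857 → 47.4349 [stop]  node(4,1) S=53.4375 payoff=30.6825 vs cont=30.0973 → 30.6825 [stop]  node(4,2) S=77.8400 payoff=6.2800 vs cont=14.0388 → 14.0388 [wait]  node(4,3) S=113.3861 payoff=0.0000 vs cont=4.1672 → 4.1672 [wait]  node(4,4) S=165.1644 payoff=0.0000 vs cont=0.5875 → 0.5875 [wait]  ⇒ S*(4)=53.4375
t_3: node(3,0) S=44.2759 payoff=39.8441 vs cont=38.4948 → 39.8441 [stop]  node(3,1) S=64.4948 payoff=19.6252 vs cont=22.0642 → 22.0642 [wait]  node(3,2) S=93.9466 payoff=0.0000 vs cont=8.9939 → 8.9939 [wait]  node(3,3) S=136.8479 payoff=0.0000 vs cont=2.3526 → 2.3526 [wait]  ⇒ S*(3)=44.2759
t_2: node(2,0) S=53.4375 payoff=30.6825 vs cont=30.5240 → 30.6825 [stop]  node(2,1) S=77.8400 payoff=6.2800 vs cont=15.3287 → 15.3287 [wait]  node(2,2) S=113.3861 payoff=0.0000 vs cont=5.6070 → 5.6070 [wait]  ⇒ S*(2)=53.4375
t_1: node(1,0) S=64.4948 payoff=19.6252 vs cont=22.6940 → 22.6940 [wait]  node(1,1) S=93.9466 payoff=0.0000 vs cont=10.3363 → 10.3363 [wait]  ⇒ S*(1)=-
t_0: node(0,0) S=77.8400 payoff=6.2800 vs cont=16.2964 → 16.2964 [wait]  ⇒ S*(0)=-

price = 16.2964
boundary = - - 53.4375 44.2759 53.4375 44.2759 53.4375 44.2759 53.4375
tree:
16.2964
22.6940 10.3363
30.6825 15.3287 5.6070
39.8441 22.0642 8.9939 2.3526
47.4349 30.6825 14.0388 4.1672 0.5875
53.7244 39.8441 21.1903 7.2392 1.1851 0.0000
58.9356 47.4349 30.6825 12.2489 2.3906 0.0000 0.0000
63.2533 53.7244 39.8441 19.9597 4.8226 0.0000 0.0000 0.0000
66.8308 58.9356 47.4349 30.6825 9.7285 0.0000 0.0000 0.0000 0.0000
69.7949 63.2533 53.7244 39.8441 19.6252 0.0000 0.0000 0.0000 0.0000 0.0000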